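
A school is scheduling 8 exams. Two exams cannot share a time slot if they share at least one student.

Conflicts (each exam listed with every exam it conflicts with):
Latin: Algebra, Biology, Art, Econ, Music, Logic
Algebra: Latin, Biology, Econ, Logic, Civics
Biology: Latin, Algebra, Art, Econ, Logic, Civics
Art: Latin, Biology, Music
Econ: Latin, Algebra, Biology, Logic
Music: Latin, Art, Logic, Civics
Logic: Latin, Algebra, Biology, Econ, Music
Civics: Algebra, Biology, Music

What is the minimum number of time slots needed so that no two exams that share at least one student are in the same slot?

5

Latin, Algebra, Biology, Econ, Logic are mutually in conflict, so at least 5 time slots are needed.
5 time slots suffice: Latin=1, Algebra=3, Biology=2, Art=3, Econ=5, Music=2, Logic=4, Civics=1. Each listed conflict is separated.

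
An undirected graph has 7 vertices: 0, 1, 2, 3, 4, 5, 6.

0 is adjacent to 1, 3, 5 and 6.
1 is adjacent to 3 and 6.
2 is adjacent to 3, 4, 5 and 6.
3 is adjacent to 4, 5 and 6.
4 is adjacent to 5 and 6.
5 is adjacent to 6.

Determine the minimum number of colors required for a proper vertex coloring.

5

2, 3, 4, 5, 6 are mutually adjacent (a clique of size 5), so at least 5 colors are needed.
5 colors suffice: 0=d, 1=c, 2=d, 3=b, 4=e, 5=c, 6=a. Each edge has distinct colors on its endpoints.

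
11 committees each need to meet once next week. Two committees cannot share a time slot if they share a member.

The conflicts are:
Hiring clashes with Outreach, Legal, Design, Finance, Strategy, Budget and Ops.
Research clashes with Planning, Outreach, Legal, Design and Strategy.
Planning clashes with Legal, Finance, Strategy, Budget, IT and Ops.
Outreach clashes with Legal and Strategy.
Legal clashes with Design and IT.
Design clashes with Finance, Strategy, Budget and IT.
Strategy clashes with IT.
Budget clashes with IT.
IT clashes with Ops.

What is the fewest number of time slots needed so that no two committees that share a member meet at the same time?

3

Legal, Design, IT pairwise conflict, so at least 3 time slots are needed.
3 time slots suffice: time slot 1 → {Planning, Outreach, Design}; time slot 2 → {Hiring, Research, IT}; time slot 3 → {Legal, Finance, Strategy, Budget, Ops}. No two conflicting committees share a time slot.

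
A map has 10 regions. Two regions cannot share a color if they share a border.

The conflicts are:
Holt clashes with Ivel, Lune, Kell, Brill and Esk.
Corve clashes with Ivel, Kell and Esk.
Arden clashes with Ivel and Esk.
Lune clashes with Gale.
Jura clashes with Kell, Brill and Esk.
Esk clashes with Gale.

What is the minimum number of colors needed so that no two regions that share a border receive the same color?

2

Holt and Lune conflict, so at least 2 colors are needed.
2 colors suffice: color 1 → {Ivel, Lune, Kell, Brill, Esk}; color 2 → {Holt, Corve, Arden, Jura, Gale}. Each listed conflict is separated.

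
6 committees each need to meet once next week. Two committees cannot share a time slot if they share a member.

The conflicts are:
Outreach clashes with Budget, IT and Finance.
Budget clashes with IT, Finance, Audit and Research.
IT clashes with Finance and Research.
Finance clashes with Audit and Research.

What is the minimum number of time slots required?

Budget, IT, Finance, Research are mutually in conflict, so at least 4 time slots are needed.
4 time slots suffice: time slot 1 → {Finance}; time slot 2 → {Budget}; time slot 3 → {IT, Audit}; time slot 4 → {Outreach, Research}. Every pair that conflicts lands in different time slots.

4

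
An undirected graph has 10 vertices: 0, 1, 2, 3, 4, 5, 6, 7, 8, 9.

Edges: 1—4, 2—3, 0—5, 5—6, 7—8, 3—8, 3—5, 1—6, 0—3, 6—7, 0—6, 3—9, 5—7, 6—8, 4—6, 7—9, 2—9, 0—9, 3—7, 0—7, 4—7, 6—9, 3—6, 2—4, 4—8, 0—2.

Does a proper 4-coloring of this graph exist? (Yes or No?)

No

0, 3, 5, 6, 7 are mutually adjacent (a clique of size 5), so at least 5 colors are needed.
So 4 colors are not enough.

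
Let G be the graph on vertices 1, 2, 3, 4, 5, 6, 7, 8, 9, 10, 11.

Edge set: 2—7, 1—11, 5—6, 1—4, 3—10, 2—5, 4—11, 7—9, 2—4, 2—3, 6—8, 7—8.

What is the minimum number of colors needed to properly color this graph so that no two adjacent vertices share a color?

1, 4, 11 form a triangle, so at least 3 colors are needed.
3 colors suffice: color a → {1, 2, 6, 9, 10}; color b → {3, 4, 5, 7}; color c → {8, 11}. Each edge has distinct colors on its endpoints.

3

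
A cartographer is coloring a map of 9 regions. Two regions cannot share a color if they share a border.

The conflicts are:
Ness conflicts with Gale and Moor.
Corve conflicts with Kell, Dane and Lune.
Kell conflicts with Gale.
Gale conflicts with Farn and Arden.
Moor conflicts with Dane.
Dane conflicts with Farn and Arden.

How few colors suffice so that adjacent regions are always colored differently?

3

The cycle Moor-Dane-Farn-Gale-Ness-Moor has odd length 5, so it cannot be 2-colored; at least 3 colors are needed.
A valid assignment using 3 colors: Ness=2, Corve=2, Kell=3, Gale=1, Moor=3, Dane=1, Farn=2, Lune=1, Arden=2. Every pair that conflicts lands in different colors.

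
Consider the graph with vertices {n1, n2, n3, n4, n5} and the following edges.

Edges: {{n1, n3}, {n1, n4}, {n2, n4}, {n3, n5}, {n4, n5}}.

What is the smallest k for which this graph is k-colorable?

2

n1 and n4 are adjacent, so at least 2 colors are needed.
2 colors suffice: n1=B, n2=B, n3=R, n4=R, n5=B. Every edge joins two different colors.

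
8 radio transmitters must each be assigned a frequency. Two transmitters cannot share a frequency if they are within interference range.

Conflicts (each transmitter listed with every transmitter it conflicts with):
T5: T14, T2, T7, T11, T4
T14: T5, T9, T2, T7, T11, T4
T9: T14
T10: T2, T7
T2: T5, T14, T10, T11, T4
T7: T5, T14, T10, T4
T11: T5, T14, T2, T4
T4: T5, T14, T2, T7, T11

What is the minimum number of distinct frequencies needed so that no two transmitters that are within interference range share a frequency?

T5, T14, T2, T11, T4 pairwise conflict, so at least 5 frequencies are needed.
5 frequencies suffice: T5=4, T14=1, T9=2, T10=1, T2=2, T7=2, T11=5, T4=3. Each listed conflict is separated.

5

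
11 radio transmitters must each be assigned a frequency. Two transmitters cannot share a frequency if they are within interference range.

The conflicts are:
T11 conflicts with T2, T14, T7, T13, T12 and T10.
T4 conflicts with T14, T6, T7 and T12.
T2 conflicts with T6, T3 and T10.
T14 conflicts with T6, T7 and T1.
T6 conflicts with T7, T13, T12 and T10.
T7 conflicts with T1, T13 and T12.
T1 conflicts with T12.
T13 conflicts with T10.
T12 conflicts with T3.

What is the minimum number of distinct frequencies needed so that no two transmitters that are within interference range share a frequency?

T4, T14, T6, T7 are mutually in conflict, so at least 4 frequencies are needed.
4 frequencies suffice: T11=1, T4=4, T2=3, T14=3, T6=1, T7=2, T1=1, T13=3, T12=3, T3=1, T10=2. Each listed conflict is separated.

4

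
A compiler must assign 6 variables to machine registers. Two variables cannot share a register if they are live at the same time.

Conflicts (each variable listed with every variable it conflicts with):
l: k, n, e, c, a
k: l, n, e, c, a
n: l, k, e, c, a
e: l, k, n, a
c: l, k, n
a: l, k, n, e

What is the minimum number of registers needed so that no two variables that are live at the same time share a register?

l, k, n, e, a pairwise conflict, so at least 5 registers are needed.
5 registers suffice: register 1 → {l}; register 2 → {n}; register 3 → {k}; register 4 → {c, a}; register 5 → {e}. No two conflicting variables share a register.

5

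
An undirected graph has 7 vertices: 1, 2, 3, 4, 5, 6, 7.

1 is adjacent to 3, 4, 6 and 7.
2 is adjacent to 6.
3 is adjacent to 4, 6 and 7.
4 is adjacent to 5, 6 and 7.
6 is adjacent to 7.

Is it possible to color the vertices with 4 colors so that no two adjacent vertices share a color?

No

1, 3, 4, 6, 7 are pairwise adjacent (a clique of size 5), so at least 5 colors are needed.
So 4 colors are not enough.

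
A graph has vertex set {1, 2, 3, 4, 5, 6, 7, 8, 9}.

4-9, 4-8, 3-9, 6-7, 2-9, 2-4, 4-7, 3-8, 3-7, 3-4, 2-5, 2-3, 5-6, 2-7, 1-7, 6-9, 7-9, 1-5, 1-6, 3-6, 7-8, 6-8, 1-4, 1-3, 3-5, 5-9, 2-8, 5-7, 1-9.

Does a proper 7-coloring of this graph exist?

Yes

The chromatic number is 6. 1, 3, 5, 6, 7, 9 form a clique, so at least 6 colors are needed.
One proper 6-coloring: 1=e, 2=d, 3=b, 4=f, 5=f, 6=d, 7=a, 8=c, 9=c.
Since 7 ≥ 6, a proper 7-coloring certainly exists.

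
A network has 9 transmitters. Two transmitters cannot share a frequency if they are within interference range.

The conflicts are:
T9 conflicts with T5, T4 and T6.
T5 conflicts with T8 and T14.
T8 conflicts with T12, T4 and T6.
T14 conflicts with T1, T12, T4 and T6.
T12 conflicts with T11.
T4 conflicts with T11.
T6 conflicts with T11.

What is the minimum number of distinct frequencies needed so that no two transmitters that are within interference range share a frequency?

2

T9 and T4 conflict, so at least 2 frequencies are needed.
2 frequencies suffice: frequency 1 → {T9, T8, T14, T11}; frequency 2 → {T5, T1, T12, T4, T6}. Every pair that conflicts lands in different frequencies.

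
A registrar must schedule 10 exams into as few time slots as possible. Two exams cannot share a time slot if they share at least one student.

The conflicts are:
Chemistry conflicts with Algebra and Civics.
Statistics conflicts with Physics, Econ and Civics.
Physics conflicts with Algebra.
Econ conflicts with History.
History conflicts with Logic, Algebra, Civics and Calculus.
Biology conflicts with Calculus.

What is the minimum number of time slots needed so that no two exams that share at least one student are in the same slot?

3

The cycle Physics-Algebra-History-Civics-Statistics-Physics has odd length 5, so it cannot be 2-colored; at least 3 time slots are needed.
3 time slots suffice: time slot 1 → {Chemistry, Statistics, History, Biology}; time slot 2 → {Econ, Logic, Algebra, Civics, Calculus}; time slot 3 → {Physics}. Each listed conflict is separated.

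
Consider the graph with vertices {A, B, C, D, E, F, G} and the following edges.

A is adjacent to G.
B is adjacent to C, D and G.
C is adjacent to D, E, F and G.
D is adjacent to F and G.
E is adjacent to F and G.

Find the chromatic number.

4

B, C, D, G are pairwise adjacent (a clique of size 4), so at least 4 colors are needed.
4 colors suffice: color 1 → {F, G}; color 2 → {A, C}; color 3 → {D, E}; color 4 → {B}. Each edge has distinct colors on its endpoints.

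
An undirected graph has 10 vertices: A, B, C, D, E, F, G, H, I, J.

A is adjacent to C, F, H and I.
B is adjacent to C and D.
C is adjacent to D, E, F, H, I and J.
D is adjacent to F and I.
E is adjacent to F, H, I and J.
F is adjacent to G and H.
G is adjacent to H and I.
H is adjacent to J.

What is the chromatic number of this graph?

4

C, E, F, H form a clique, so at least 4 colors are needed.
4 colors suffice: color 1 → {C, G}; color 2 → {B, F, I, J}; color 3 → {D, H}; color 4 → {A, E}. Every edge joins two different colors.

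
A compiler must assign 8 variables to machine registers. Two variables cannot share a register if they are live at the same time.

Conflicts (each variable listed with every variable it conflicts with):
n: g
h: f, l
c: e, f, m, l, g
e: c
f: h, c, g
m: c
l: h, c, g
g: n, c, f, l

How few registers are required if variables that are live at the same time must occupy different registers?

3

c, l, g are mutually in conflict, so at least 3 registers are needed.
A valid assignment using 3 registers: n=1, h=1, c=1, e=2, f=3, m=2, l=3, g=2. No two conflicting variables share a register.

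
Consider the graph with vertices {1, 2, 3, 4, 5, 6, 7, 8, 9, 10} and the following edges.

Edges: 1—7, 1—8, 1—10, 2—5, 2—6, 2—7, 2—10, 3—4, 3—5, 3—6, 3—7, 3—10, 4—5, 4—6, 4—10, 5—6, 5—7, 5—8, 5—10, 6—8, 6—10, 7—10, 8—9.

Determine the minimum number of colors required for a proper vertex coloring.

5

3, 4, 5, 6, 10 are pairwise adjacent (a clique of size 5), so at least 5 colors are needed.
5 colors suffice: 1=blue, 2=yellow, 3=yellow, 4=purple, 5=blue, 6=green, 7=green, 8=red, 9=blue, 10=red. No two adjacent vertices share a color.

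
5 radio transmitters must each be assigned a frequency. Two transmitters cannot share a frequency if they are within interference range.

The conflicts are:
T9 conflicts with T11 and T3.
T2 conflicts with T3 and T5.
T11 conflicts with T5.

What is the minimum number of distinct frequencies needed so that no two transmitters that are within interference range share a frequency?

The cycle T9-T3-T2-T5-T11-T9 has odd length 5, so it cannot be 2-colored; at least 3 frequencies are needed.
Using 3 frequencies: T9=1, T2=1, T11=2, T3=2, T5=3. Every pair that conflicts lands in different frequencies.

3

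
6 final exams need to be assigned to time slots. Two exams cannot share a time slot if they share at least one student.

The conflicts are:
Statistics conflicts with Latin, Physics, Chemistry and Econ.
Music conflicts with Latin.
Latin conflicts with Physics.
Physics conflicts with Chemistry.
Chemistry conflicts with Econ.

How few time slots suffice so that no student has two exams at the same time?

Statistics, Latin, Physics all conflict with each other, so at least 3 time slots are needed.
3 time slots suffice: time slot 1 → {Statistics, Music}; time slot 2 → {Physics, Econ}; time slot 3 → {Latin, Chemistry}. Every pair that conflicts lands in different time slots.

3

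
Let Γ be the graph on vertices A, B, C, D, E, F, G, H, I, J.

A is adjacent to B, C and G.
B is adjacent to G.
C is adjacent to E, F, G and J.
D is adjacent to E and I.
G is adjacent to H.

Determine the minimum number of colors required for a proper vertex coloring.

A, B, G are mutually adjacent, so at least 3 colors are needed.
A valid assignment using 3 colors: A=3, B=1, C=1, D=1, E=2, F=2, G=2, H=1, I=2, J=2. No two adjacent vertices share a color.

3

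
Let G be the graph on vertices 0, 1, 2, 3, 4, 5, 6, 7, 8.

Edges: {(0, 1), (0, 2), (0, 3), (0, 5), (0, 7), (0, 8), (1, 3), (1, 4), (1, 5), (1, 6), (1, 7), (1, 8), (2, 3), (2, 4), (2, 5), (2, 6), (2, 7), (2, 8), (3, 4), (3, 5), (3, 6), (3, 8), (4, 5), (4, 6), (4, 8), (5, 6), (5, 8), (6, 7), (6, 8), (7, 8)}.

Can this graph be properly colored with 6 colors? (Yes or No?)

Yes

The chromatic number is 6. 1, 3, 4, 5, 6, 8 form a clique, so at least 6 colors are needed.
6 colors suffice: color a → {8}; color b → {1, 2}; color c → {0, 6}; color d → {3, 7}; color e → {5}; color f → {4}.
That is already a proper 6-coloring.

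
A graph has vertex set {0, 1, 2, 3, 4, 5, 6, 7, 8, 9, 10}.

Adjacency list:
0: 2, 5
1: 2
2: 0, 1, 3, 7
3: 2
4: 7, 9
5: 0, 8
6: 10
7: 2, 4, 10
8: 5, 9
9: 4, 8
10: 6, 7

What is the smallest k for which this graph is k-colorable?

The cycle 8-9-4-7-2-0-5-8 has odd length 7, so it cannot be 2-colored; at least 3 colors are needed.
3 colors suffice: color a → {2, 4, 8, 10}; color b → {1, 3, 5, 6, 7, 9}; color c → {0}. Each edge has distinct colors on its endpoints.

3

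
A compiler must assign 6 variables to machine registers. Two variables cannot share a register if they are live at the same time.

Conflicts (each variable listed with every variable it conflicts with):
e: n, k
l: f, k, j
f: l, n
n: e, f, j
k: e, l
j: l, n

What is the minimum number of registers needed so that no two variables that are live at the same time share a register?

The cycle n-e-k-l-f-n has odd length 5, so it cannot be 2-colored; at least 3 registers are needed.
A valid assignment using 3 registers: e=3, l=1, f=2, n=1, k=2, j=2. Every pair that conflicts lands in different registers.

3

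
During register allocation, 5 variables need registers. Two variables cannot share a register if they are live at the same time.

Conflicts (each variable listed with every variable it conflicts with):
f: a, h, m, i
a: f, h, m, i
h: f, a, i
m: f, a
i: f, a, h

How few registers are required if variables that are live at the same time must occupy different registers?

4

f, a, h, i are mutually in conflict, so at least 4 registers are needed.
4 registers suffice: register 1 → {f}; register 2 → {a}; register 3 → {m, i}; register 4 → {h}. No two conflicting variables share a register.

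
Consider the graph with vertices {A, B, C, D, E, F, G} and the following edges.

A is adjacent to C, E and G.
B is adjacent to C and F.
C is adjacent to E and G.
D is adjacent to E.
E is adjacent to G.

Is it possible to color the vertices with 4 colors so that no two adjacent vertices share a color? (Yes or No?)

The chromatic number is 4. A, C, E, G are pairwise adjacent (a clique of size 4), so at least 4 colors are needed.
4 colors suffice: color 1 → {C, D, F}; color 2 → {B, E}; color 3 → {G}; color 4 → {A}.
That is already a proper 4-coloring.

Yes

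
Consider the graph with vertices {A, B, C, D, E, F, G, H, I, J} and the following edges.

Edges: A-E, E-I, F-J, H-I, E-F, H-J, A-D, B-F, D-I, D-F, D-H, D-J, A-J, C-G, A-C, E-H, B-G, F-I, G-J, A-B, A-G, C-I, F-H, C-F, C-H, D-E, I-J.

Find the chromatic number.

D, E, F, H, I are mutually adjacent (a clique of size 5), so at least 5 colors are needed.
5 colors suffice: color 1 → {A, F}; color 2 → {G, H}; color 3 → {B, I}; color 4 → {C, E, J}; color 5 → {D}. Every edge joins two different colors.

5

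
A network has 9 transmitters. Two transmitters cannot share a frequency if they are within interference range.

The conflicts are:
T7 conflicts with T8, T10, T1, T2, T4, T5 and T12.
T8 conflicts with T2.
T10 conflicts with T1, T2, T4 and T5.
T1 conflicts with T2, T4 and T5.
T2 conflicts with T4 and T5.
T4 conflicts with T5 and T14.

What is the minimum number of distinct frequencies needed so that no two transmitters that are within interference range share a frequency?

6

T7, T10, T1, T2, T4, T5 are mutually in conflict, so at least 6 frequencies are needed.
A valid assignment using 6 frequencies: T7=1, T8=3, T10=4, T1=6, T2=2, T4=3, T5=5, T12=2, T14=1. No two conflicting transmitters share a frequency.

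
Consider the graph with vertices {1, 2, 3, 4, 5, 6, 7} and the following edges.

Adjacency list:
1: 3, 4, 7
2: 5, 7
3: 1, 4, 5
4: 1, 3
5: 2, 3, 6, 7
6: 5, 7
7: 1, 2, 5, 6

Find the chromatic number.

3

5, 6, 7 are pairwise adjacent, so at least 3 colors are needed.
3 colors suffice: 1=b, 2=c, 3=a, 4=c, 5=b, 6=c, 7=a. No two adjacent vertices share a color.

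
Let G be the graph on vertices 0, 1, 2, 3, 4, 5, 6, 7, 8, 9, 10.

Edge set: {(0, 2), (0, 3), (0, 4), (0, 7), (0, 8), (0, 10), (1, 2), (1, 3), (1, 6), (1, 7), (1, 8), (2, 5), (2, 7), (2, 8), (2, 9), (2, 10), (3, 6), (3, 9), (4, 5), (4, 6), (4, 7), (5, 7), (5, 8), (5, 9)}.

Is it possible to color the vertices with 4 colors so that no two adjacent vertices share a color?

The chromatic number is 3. 0, 4, 7 are pairwise adjacent, so at least 3 colors are needed.
A valid assignment using 3 colors: 0=b, 1=b, 2=a, 3=a, 4=a, 5=b, 6=c, 7=c, 8=c, 9=c, 10=c.
Since 4 ≥ 3, a proper 4-coloring certainly exists.

Yes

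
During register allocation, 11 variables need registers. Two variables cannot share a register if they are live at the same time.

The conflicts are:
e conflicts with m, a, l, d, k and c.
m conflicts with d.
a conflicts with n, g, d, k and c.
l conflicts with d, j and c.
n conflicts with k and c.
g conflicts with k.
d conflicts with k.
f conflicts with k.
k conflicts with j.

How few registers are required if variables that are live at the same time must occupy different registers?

4

e, a, d, k are mutually in conflict, so at least 4 registers are needed.
4 registers suffice: e=3, m=1, a=2, l=1, n=3, g=3, d=4, f=2, k=1, j=2, c=4. No two conflicting variables share a register.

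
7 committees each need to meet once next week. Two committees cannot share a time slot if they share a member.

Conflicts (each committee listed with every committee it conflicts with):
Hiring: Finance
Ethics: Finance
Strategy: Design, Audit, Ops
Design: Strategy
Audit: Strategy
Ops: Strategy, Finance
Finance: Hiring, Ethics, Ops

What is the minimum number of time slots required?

Strategy and Design conflict, so at least 2 time slots are needed.
2 time slots suffice: time slot 1 → {Strategy, Finance}; time slot 2 → {Hiring, Ethics, Design, Audit, Ops}. Every pair that conflicts lands in different time slots.

2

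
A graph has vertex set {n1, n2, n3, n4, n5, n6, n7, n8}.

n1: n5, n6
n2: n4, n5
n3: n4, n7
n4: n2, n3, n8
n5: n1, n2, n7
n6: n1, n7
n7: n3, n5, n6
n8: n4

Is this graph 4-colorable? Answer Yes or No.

The chromatic number is 3. The cycle n2-n4-n3-n7-n5-n2 has odd length 5, so it cannot be 2-colored; at least 3 colors are needed.
3 colors suffice: color 1 → {n4, n5, n6}; color 2 → {n1, n2, n7, n8}; color 3 → {n3}.
Since 4 ≥ 3, a proper 4-coloring certainly exists.

Yes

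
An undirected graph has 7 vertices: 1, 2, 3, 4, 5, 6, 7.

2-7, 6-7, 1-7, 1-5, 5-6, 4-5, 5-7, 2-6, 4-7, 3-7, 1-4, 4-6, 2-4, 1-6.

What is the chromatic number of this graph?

1, 4, 5, 6, 7 form a clique, so at least 5 colors are needed.
5 colors suffice: color red → {7}; color blue → {3, 4}; color green → {6}; color yellow → {2, 5}; color purple → {1}. No two adjacent vertices share a color.

5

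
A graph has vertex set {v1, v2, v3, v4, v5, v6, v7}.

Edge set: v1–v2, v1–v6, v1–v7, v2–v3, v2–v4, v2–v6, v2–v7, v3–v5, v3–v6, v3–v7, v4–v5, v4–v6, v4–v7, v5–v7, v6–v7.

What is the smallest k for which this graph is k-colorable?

4

v2, v4, v6, v7 are mutually adjacent (a clique of size 4), so at least 4 colors are needed.
4 colors suffice: color 1 → {v7}; color 2 → {v2, v5}; color 3 → {v6}; color 4 → {v1, v3, v4}. No two adjacent vertices share a color.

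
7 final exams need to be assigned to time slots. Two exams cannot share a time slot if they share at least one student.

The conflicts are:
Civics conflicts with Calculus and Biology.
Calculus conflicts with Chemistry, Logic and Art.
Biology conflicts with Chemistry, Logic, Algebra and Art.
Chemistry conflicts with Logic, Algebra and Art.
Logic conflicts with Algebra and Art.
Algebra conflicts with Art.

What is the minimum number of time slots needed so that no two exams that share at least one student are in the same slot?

Biology, Chemistry, Logic, Algebra, Art pairwise conflict, so at least 5 time slots are needed.
5 time slots suffice: time slot 1 → {Civics, Chemistry}; time slot 2 → {Logic}; time slot 3 → {Calculus, Biology}; time slot 4 → {Art}; time slot 5 → {Algebra}. No two conflicting exams share a time slot.

5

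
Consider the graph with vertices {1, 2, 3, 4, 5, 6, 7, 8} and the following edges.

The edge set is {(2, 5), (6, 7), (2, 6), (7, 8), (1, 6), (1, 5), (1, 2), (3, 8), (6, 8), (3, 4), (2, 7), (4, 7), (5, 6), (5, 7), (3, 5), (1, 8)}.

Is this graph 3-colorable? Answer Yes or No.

No

1, 2, 5, 6 are mutually adjacent (a clique of size 4), so at least 4 colors are needed.
So 3 colors are not enough.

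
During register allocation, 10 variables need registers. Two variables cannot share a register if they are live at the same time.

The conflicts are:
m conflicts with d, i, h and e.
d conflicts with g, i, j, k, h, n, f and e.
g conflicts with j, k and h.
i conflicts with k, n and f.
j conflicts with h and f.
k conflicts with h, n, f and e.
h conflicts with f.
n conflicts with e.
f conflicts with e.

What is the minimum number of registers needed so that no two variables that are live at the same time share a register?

4

d, g, j, h pairwise conflict, so at least 4 registers are needed.
4 registers suffice: register 1 → {d}; register 2 → {m, j, k}; register 3 → {g, n, f}; register 4 → {i, h, e}. No two conflicting variables share a register.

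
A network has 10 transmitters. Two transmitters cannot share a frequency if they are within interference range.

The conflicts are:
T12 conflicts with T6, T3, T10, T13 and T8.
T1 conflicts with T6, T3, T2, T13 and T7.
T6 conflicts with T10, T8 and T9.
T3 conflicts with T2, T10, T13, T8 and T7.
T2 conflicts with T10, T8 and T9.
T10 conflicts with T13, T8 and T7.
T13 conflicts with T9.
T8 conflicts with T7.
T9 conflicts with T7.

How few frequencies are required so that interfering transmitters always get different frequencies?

4

T12, T6, T10, T8 all conflict with each other, so at least 4 frequencies are needed.
4 frequencies suffice: frequency 1 → {T1, T10, T9}; frequency 2 → {T6, T3}; frequency 3 → {T13, T8}; frequency 4 → {T12, T2, T7}. Every pair that conflicts lands in different frequencies.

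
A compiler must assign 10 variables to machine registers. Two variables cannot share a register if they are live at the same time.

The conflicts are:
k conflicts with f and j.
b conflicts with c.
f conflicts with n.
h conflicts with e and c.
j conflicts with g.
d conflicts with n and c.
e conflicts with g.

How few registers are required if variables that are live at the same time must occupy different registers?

3

The cycle g-e-h-c-d-n-f-k-j-g has odd length 9, so it cannot be 2-colored; at least 3 registers are needed.
3 registers suffice: k=2, b=2, f=1, h=2, j=1, d=2, e=1, n=3, c=1, g=2. Each listed conflict is separated.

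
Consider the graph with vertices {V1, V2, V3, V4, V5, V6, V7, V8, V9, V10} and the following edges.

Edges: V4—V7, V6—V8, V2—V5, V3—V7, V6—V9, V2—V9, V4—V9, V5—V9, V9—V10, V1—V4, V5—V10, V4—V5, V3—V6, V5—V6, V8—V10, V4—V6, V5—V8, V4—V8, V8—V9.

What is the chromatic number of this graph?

5

V4, V5, V6, V8, V9 are pairwise adjacent (a clique of size 5), so at least 5 colors are needed.
A valid assignment using 5 colors: V1=R, V2=G, V3=R, V4=G, V5=B, V6=P, V7=B, V8=Y, V9=R, V10=G. Each edge has distinct colors on its endpoints.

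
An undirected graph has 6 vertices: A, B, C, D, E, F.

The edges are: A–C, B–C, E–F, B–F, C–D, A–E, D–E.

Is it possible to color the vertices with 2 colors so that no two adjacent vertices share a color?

The cycle F-E-A-C-B-F has odd length 5, so it cannot be 2-colored; at least 3 colors are needed.
So 2 colors are not enough.

No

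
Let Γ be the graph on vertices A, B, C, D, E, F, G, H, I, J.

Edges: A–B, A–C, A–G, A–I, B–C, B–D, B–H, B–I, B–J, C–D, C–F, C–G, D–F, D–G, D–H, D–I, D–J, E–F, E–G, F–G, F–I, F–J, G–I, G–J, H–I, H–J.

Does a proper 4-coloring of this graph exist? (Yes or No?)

Yes

The chromatic number is 4. D, F, G, I are pairwise adjacent (a clique of size 4), so at least 4 colors are needed.
4 colors suffice: A=blue, B=red, C=yellow, D=blue, E=blue, F=green, G=red, H=green, I=yellow, J=yellow.
That is already a proper 4-coloring.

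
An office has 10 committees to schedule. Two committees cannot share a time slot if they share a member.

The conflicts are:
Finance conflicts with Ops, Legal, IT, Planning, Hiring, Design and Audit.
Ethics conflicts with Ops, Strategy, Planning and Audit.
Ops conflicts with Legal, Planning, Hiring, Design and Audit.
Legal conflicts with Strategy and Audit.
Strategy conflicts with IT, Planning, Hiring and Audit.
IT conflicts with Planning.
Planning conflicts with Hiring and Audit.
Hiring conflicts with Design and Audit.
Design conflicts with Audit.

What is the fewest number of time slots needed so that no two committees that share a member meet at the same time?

Finance, Ops, Hiring, Design, Audit all conflict with each other, so at least 5 time slots are needed.
A valid assignment using 5 time slots: Finance=4, Ethics=4, Ops=3, Legal=2, Strategy=3, IT=1, Planning=2, Hiring=5, Design=2, Audit=1. Every pair that conflicts lands in different time slots.

5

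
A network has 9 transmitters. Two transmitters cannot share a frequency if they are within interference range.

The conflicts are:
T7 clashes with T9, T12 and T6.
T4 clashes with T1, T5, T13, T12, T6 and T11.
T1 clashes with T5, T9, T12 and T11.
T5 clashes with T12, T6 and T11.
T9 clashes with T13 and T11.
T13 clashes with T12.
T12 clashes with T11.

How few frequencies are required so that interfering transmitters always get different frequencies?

T4, T1, T5, T12, T11 pairwise conflict, so at least 5 frequencies are needed.
A valid assignment using 5 frequencies: T7=2, T4=2, T1=4, T5=5, T9=1, T13=3, T12=1, T6=1, T11=3. Each listed conflict is separated.

5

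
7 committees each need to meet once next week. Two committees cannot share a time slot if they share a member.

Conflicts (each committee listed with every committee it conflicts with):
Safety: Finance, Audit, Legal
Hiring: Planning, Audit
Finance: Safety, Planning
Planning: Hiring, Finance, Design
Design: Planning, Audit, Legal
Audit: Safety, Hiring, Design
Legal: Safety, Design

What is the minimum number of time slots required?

The cycle Planning-Design-Audit-Safety-Finance-Planning has odd length 5, so it cannot be 2-colored; at least 3 time slots are needed.
3 time slots suffice: Safety=2, Hiring=2, Finance=3, Planning=1, Design=2, Audit=1, Legal=1. Each listed conflict is separated.

3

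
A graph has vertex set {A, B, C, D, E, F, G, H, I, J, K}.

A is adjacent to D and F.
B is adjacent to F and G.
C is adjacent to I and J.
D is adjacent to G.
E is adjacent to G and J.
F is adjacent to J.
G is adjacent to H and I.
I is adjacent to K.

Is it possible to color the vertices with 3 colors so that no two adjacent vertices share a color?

Yes

The chromatic number is 3. The cycle J-F-B-G-E-J has odd length 5, so it cannot be 2-colored; at least 3 colors are needed.
One proper 3-coloring: A=green, B=blue, C=red, D=blue, E=green, F=red, G=red, H=blue, I=blue, J=blue, K=red.
That is already a proper 3-coloring.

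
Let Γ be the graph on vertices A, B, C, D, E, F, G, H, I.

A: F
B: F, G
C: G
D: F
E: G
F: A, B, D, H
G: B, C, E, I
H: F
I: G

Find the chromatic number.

2

C and G are adjacent, so at least 2 colors are needed.
One proper 2-coloring: A=2, B=2, C=2, D=2, E=2, F=1, G=1, H=2, I=2. No two adjacent vertices share a color.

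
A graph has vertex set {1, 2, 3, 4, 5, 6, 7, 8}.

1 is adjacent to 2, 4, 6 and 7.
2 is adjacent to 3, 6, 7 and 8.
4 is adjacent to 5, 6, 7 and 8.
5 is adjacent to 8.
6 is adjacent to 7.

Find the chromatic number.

1, 2, 6, 7 form a clique, so at least 4 colors are needed.
4 colors suffice: color a → {2, 4}; color b → {1, 3, 8}; color c → {5, 6}; color d → {7}. No two adjacent vertices share a color.

4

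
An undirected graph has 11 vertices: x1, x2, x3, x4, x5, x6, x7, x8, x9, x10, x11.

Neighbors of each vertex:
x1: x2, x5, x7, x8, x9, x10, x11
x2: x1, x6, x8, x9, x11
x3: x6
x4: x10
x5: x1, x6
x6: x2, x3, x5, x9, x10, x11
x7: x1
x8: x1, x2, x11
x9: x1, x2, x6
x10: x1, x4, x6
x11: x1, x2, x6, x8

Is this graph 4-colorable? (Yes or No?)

Yes

The chromatic number is 4. x1, x2, x8, x11 form a clique, so at least 4 colors are needed.
4 colors suffice: color red → {x1, x4, x6}; color blue → {x2, x3, x5, x7, x10}; color green → {x9, x11}; color yellow → {x8}.
That is already a proper 4-coloring.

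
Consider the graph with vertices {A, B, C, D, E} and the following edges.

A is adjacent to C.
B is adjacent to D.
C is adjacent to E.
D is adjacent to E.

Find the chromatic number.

A and C are adjacent, so at least 2 colors are needed.
2 colors suffice: A=blue, B=blue, C=red, D=red, E=blue. Each edge has distinct colors on its endpoints.

2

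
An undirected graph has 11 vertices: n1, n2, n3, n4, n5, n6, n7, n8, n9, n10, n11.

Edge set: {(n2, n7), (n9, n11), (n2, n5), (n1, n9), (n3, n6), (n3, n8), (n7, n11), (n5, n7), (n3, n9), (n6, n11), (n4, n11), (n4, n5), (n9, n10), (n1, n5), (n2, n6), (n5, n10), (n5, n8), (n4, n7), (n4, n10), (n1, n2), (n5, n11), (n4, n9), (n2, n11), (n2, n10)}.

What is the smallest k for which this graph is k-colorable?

4

n2, n5, n7, n11 form a clique, so at least 4 colors are needed.
A valid assignment using 4 colors: n1=B, n2=G, n3=B, n4=G, n5=R, n6=R, n7=Y, n8=G, n9=R, n10=B, n11=B. No two adjacent vertices share a color.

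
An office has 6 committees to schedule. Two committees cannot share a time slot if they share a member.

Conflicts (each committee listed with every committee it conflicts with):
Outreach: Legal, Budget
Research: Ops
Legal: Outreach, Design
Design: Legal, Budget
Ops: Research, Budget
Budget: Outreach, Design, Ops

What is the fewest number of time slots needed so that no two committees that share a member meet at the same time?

2

Ops and Budget conflict, so at least 2 time slots are needed.
A valid assignment using 2 time slots: Outreach=2, Research=1, Legal=1, Design=2, Ops=2, Budget=1. No two conflicting committees share a time slot.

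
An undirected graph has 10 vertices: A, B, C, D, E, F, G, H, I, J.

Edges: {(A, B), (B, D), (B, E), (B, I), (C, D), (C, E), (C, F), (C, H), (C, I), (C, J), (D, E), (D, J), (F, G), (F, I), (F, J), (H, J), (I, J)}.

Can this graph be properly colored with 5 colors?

Yes

The chromatic number is 4. C, F, I, J form a clique, so at least 4 colors are needed.
4 colors suffice: A=2, B=1, C=1, D=3, E=2, F=3, G=1, H=3, I=4, J=2.
Since 5 ≥ 4, a proper 5-coloring certainly exists.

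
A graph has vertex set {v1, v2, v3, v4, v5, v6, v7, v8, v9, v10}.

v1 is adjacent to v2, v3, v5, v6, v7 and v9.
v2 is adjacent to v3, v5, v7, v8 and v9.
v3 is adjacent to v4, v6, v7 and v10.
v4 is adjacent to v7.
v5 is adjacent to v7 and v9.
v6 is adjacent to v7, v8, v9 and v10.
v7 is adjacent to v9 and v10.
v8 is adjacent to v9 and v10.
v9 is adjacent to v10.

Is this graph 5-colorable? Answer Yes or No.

The chromatic number is 5. v1, v2, v5, v7, v9 are mutually adjacent (a clique of size 5), so at least 5 colors are needed.
5 colors suffice: color R → {v7, v8}; color B → {v3, v9}; color G → {v1, v4, v10}; color Y → {v2, v6}; color P → {v5}.
That is already a proper 5-coloring.

Yes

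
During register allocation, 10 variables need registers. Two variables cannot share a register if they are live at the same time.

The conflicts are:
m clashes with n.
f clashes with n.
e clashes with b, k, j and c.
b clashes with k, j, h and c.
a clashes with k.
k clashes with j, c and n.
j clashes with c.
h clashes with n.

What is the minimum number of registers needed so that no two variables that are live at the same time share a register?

5

e, b, k, j, c all conflict with each other, so at least 5 registers are needed.
5 registers suffice: register 1 → {m, f, k, h}; register 2 → {b, a, n}; register 3 → {c}; register 4 → {e}; register 5 → {j}. Every pair that conflicts lands in different registers.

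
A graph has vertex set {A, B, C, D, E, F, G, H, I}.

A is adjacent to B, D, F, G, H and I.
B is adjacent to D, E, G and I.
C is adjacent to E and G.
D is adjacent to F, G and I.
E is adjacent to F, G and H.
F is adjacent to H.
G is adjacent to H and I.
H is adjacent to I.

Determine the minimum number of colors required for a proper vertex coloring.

5

A, B, D, G, I form a clique, so at least 5 colors are needed.
One proper 5-coloring: A=2, B=3, C=3, D=4, E=2, F=1, G=1, H=3, I=5. Each edge has distinct colors on its endpoints.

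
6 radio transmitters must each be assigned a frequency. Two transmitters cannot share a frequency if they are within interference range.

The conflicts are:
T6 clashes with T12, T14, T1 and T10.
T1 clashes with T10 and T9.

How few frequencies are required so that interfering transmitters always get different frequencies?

3

T6, T1, T10 all conflict with each other, so at least 3 frequencies are needed.
3 frequencies suffice: frequency 1 → {T6, T9}; frequency 2 → {T12, T14, T1}; frequency 3 → {T10}. Each listed conflict is separated.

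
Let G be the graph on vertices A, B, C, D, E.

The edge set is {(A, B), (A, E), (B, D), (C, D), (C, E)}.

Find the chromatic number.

3

The cycle B-D-C-E-A-B has odd length 5, so it cannot be 2-colored; at least 3 colors are needed.
3 colors suffice: A=red, B=green, C=red, D=blue, E=blue. No two adjacent vertices share a color.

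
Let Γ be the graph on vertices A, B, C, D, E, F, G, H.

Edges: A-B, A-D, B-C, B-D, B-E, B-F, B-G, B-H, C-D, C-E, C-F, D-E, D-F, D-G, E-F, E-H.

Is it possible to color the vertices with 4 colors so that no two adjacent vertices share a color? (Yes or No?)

B, C, D, E, F form a clique, so at least 5 colors are needed.
So 4 colors are not enough.

No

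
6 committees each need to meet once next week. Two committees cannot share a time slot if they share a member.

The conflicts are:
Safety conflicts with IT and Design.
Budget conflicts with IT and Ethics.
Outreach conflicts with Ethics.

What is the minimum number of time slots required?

2

Outreach and Ethics conflict, so at least 2 time slots are needed.
A valid assignment using 2 time slots: Safety=2, Budget=2, IT=1, Design=1, Outreach=2, Ethics=1. No two conflicting committees share a time slot.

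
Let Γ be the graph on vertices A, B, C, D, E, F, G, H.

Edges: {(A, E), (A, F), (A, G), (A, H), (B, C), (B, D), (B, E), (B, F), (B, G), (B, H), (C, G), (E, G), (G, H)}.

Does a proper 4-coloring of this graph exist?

Yes

The chromatic number is 3. B, C, G are mutually adjacent, so at least 3 colors are needed.
3 colors suffice: color 1 → {A, B}; color 2 → {D, F, G}; color 3 → {C, E, H}.
Since 4 ≥ 3, a proper 4-coloring certainly exists.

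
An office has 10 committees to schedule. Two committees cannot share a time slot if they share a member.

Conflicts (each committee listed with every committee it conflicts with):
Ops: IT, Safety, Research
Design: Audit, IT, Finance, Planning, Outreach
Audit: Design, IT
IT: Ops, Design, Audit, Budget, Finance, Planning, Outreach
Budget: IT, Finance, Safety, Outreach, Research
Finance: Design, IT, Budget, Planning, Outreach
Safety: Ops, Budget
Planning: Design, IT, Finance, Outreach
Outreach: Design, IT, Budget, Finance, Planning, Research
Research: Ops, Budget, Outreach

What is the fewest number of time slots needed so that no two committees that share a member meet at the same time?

Design, IT, Finance, Planning, Outreach pairwise conflict, so at least 5 time slots are needed.
5 time slots suffice: Ops=2, Design=3, Audit=2, IT=1, Budget=3, Finance=4, Safety=1, Planning=5, Outreach=2, Research=1. No two conflicting committees share a time slot.

5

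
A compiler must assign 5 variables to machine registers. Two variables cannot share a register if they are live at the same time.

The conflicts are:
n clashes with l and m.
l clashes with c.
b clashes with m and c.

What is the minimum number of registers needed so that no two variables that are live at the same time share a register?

The cycle n-m-b-c-l-n has odd length 5, so it cannot be 2-colored; at least 3 registers are needed.
3 registers suffice: register 1 → {l, b}; register 2 → {n, c}; register 3 → {m}. Every pair that conflicts lands in different registers.

3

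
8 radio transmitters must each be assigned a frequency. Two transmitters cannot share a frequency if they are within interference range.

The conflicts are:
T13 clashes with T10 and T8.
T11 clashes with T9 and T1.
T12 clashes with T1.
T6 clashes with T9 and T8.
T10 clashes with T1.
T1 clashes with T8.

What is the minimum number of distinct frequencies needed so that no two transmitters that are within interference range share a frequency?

3

The cycle T9-T11-T1-T8-T6-T9 has odd length 5, so it cannot be 2-colored; at least 3 frequencies are needed.
3 frequencies suffice: frequency 1 → {T13, T9, T1}; frequency 2 → {T11, T12, T10, T8}; frequency 3 → {T6}. No two conflicting transmitters share a frequency.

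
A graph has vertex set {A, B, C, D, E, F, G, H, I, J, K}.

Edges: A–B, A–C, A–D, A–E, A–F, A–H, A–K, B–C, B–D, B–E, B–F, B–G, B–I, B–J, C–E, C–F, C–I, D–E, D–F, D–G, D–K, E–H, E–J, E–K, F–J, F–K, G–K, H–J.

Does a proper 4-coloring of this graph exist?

The chromatic number is 4. A, D, F, K are mutually adjacent (a clique of size 4), so at least 4 colors are needed.
4 colors suffice: color red → {B, H, K}; color blue → {E, F, G, I}; color green → {A, J}; color yellow → {C, D}.
That is already a proper 4-coloring.

Yes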